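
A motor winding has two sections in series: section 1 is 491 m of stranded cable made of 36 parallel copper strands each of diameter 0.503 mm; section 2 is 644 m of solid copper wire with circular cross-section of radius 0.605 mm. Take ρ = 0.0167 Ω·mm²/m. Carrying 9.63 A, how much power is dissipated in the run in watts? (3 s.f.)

974 W

ρ = 0.0167 Ω·mm²/m = 1.67×10^-8 Ω·m
Section 1: A_strand = π(2.5150e-04)² = 1.987e-07 m²; R₁ = ρL/(N·A_s) = (1.67×10^-8)(491)/(36×1.987e-07) = 1.146 Ω
Section 2: A = πr² = π(6.0500e-04 m)² = 1.150e-06 m²
R₂ = (1.67×10^-8)(644)/(1.150e-06) = 9.353 Ω
R = R₁ + R₂ = 10.5 Ω
P = I²R = (9.63)² × 10.5 = 974 W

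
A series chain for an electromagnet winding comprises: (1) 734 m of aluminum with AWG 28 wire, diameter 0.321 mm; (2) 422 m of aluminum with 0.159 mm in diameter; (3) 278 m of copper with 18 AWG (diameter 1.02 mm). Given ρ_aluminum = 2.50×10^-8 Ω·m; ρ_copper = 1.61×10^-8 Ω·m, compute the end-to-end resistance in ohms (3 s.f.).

Seg 1: A = π(0.321/2 mm)² = π(1.6050e-04 m)² = 8.093e-08 m²
R_1 = (2.50×10^-8)(734)/(8.093e-08) = 226.7 Ω
Seg 2: A = π(d/2)² = π(7.9500e-05 m)² = 1.986e-08 m²
R_2 = (2.50×10^-8)(422)/(1.986e-08) = 531.3 Ω
Seg 3: A = π(1.02/2 mm)² = π(5.1000e-04 m)² = 8.171e-07 m²
R_3 = (1.61×10^-8)(278)/(8.171e-07) = 5.477 Ω
R_total = R_1 + R_2 + R_3 = 764 Ω

764 Ω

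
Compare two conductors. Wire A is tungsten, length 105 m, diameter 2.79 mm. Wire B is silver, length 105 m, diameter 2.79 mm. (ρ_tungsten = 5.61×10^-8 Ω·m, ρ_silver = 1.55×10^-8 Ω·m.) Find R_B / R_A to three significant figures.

R ∝ ρL/d², so R_B/R_A = (ρ_B/ρ_A)
= (1.55×10^-8/5.61×10^-8) = 0.276

0.276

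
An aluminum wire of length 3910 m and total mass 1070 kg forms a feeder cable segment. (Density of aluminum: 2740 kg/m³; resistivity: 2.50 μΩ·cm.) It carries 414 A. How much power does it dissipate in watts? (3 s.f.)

1.68×10^5 W

ρ = 2.50 μΩ·cm = 2.50×10^-8 Ω·m
A = m/(density·L) = 1070/(2740×3910) = 9.9875e-05 m²
R = ρL/A = (2.50×10^-8)(3910)/(9.9875e-05) = 0.9787 Ω
P = I²R = (414)² × 0.9787 = 1.68×10^5 W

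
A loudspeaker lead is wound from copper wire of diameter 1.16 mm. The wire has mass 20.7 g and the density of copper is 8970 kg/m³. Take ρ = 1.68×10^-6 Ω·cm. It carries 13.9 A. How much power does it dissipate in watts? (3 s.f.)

ρ = 1.68×10^-6 Ω·cm = 1.68×10^-8 Ω·m
A = π(d/2)² = π(5.8000e-04 m)² = 1.0568e-06 m²
L = m/(density·A) = 0.0207/(8970×1.0568e-06) = 2.184 m
R = ρL/A = (1.68×10^-8)(2.184)/(1.0568e-06) = 0.03471 Ω
P = I²R = (13.9)² × 0.03471 = 6.71 W

6.71 W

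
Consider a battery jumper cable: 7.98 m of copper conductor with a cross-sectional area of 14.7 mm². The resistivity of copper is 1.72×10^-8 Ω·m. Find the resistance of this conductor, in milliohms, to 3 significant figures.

A = 14.7 mm² = 1.470e-05 m²
R = ρL/A = (1.72×10^-8)(7.98 m)/(1.470e-05 m²) = 9.34 mΩ

9.34 mΩ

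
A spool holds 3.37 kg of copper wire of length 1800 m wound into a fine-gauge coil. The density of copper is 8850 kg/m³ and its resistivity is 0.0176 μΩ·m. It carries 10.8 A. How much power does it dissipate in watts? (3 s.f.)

ρ = 0.0176 μΩ·m = 1.76×10^-8 Ω·m
A = m/(density·L) = 3.37/(8850×1800) = 2.1155e-07 m²
R = ρL/A = (1.76×10^-8)(1800)/(2.1155e-07) = 149.8 Ω
P = I²R = (10.8)² × 149.8 = 17500 W

17500 W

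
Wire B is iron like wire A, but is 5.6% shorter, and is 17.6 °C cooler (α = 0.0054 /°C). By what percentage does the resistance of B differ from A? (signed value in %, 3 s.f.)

-14.6%

R ∝ ρL/d² with ρ ∝ (1+αΔT), so R_B/R_A = (1 − 5.6/100) × (1 − 0.0054×17.6)
= 0.944 × 0.905 = 0.8543
(R_B − R_A)/R_A = 0.8543 − 1 = -14.6%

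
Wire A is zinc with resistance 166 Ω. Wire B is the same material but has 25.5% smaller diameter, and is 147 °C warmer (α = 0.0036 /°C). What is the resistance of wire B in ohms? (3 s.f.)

457 Ω

R ∝ ρL/d² with ρ ∝ (1+αΔT), so R_B/R_A = (1 − 25.5/100)⁻² × (1 + 0.0036×147)
= 1.802 × 1.529 = 2.755
R_B = 2.755 × 166 = 457 Ω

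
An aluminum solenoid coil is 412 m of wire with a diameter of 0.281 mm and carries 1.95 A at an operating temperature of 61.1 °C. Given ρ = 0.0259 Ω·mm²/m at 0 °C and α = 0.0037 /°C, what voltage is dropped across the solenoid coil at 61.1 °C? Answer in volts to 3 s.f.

ρ = 0.0259 Ω·mm²/m = 2.59×10^-8 Ω·m
A = π(d/2)² = π(1.4050e-04 m)² = 6.202e-08 m²
R₍0₎ = ρL/A = (2.59×10^-8)(412)/(6.202e-08) = 172.1 Ω
R₍61.1₎ = R₍0₎(1 + αΔT) = 172.1 × (1 + 0.0037×61.1) = 211 Ω
V = IR = 1.95 × 211 = 411 V

411 V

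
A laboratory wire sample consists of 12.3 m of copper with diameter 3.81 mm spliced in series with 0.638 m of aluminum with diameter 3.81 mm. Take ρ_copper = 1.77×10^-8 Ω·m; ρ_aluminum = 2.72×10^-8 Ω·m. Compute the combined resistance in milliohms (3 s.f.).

Segment 1: A = π(d/2)² = π(1.9050e-03 m)² = 1.140e-05 m²
R₁ = ρL/A = (1.77×10^-8)(12.3)/(1.140e-05) = 0.0191 Ω
R₂ = (2.72×10^-8)(0.638)/(1.140e-05) = 0.001522 Ω
R = R₁ + R₂ = 20.6 mΩ

20.6 mΩ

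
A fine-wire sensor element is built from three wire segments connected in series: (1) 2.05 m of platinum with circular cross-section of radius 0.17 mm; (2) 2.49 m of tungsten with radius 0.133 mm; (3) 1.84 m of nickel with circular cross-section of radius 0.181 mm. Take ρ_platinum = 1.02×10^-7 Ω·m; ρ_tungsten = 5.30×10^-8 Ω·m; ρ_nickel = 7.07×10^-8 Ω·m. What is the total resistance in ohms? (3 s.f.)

5.94 Ω

Seg 1: A = πr² = π(1.7000e-04 m)² = 9.079e-08 m²
R_1 = (1.02×10^-7)(2.05)/(9.079e-08) = 2.303 Ω
Seg 2: A = πr² = π(1.3300e-04 m)² = 5.557e-08 m²
R_2 = (5.30×10^-8)(2.49)/(5.557e-08) = 2.375 Ω
Seg 3: A = πr² = π(1.8100e-04 m)² = 1.029e-07 m²
R_3 = (7.07×10^-8)(1.84)/(1.029e-07) = 1.264 Ω
R_total = R_1 + R_2 + R_3 = 5.94 Ω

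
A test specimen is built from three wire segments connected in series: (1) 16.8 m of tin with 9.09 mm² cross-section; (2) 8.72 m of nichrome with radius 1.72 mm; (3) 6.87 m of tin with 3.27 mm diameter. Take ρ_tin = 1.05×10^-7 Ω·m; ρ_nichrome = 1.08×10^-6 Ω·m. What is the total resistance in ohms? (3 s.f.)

1.29 Ω

Seg 1: A = 9.09 mm² = 9.090e-06 m²
R_1 = (1.05×10^-7)(16.8)/(9.090e-06) = 0.1941 Ω
Seg 2: A = πr² = π(1.7200e-03 m)² = 9.294e-06 m²
R_2 = (1.08×10^-6)(8.72)/(9.294e-06) = 1.013 Ω
Seg 3: A = π(d/2)² = π(1.6350e-03 m)² = 8.398e-06 m²
R_3 = (1.05×10^-7)(6.87)/(8.398e-06) = 0.08589 Ω
R_total = R_1 + R_2 + R_3 = 1.29 Ω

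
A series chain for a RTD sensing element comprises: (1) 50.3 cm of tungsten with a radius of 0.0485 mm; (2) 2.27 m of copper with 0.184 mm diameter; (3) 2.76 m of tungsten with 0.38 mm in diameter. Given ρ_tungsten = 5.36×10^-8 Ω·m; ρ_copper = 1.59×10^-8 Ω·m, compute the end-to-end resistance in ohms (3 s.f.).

Seg 1: A = πr² = π(4.8500e-05 m)² = 7.390e-09 m²
R_1 = (5.36×10^-8)(0.503)/(7.390e-09) = 3.648 Ω
Seg 2: A = π(d/2)² = π(9.2000e-05 m)² = 2.659e-08 m²
R_2 = (1.59×10^-8)(2.27)/(2.659e-08) = 1.357 Ω
Seg 3: A = π(d/2)² = π(1.9000e-04 m)² = 1.134e-07 m²
R_3 = (5.36×10^-8)(2.76)/(1.134e-07) = 1.304 Ω
R_total = R_1 + R_2 + R_3 = 6.31 Ω

6.31 Ω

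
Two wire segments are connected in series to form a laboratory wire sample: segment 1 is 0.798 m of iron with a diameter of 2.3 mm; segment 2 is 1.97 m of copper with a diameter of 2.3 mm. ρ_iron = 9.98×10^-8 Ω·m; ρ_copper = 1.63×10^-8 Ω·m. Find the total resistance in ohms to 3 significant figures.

Segment 1: A = π(d/2)² = π(1.1500e-03 m)² = 4.155e-06 m²
R₁ = ρL/A = (9.98×10^-8)(0.798)/(4.155e-06) = 0.01917 Ω
R₂ = (1.63×10^-8)(1.97)/(4.155e-06) = 0.007729 Ω
R = R₁ + R₂ = 0.0269 Ω

0.0269 Ω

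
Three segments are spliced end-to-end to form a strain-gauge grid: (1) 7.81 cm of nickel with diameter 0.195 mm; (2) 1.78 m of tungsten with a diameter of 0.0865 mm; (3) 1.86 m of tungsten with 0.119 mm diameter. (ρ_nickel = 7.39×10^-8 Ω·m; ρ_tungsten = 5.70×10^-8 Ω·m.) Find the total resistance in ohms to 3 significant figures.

27.0 Ω

Seg 1: A = π(d/2)² = π(9.7500e-05 m)² = 2.986e-08 m²
R_1 = (7.39×10^-8)(0.0781)/(2.986e-08) = 0.1933 Ω
Seg 2: A = π(d/2)² = π(4.3250e-05 m)² = 5.877e-09 m²
R_2 = (5.70×10^-8)(1.78)/(5.877e-09) = 17.27 Ω
Seg 3: A = π(d/2)² = π(5.9500e-05 m)² = 1.112e-08 m²
R_3 = (5.70×10^-8)(1.86)/(1.112e-08) = 9.532 Ω
R_total = R_1 + R_2 + R_3 = 27.0 Ω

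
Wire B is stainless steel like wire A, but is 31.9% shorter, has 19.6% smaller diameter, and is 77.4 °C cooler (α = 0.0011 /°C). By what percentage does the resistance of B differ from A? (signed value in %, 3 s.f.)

-3.62%

R ∝ ρL/d² with ρ ∝ (1+αΔT), so R_B/R_A = (1 − 31.9/100) × (1 − 19.6/100)⁻² × (1 − 0.0011×77.4)
= 0.681 × 1.547 × 0.9149 = 0.9638
(R_B − R_A)/R_A = 0.9638 − 1 = -3.62%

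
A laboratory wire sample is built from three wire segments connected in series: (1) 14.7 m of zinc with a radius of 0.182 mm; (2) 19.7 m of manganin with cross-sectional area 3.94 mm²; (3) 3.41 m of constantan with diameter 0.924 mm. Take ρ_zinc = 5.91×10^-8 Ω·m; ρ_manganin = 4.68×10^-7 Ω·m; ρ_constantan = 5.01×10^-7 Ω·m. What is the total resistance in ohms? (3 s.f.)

13.2 Ω

Seg 1: A = πr² = π(1.8200e-04 m)² = 1.041e-07 m²
R_1 = (5.91×10^-8)(14.7)/(1.041e-07) = 8.349 Ω
Seg 2: A = 3.94 mm² = 3.940e-06 m²
R_2 = (4.68×10^-7)(19.7)/(3.940e-06) = 2.34 Ω
Seg 3: A = π(d/2)² = π(4.6200e-04 m)² = 6.706e-07 m²
R_3 = (5.01×10^-7)(3.41)/(6.706e-07) = 2.548 Ω
R_total = R_1 + R_2 + R_3 = 13.2 Ω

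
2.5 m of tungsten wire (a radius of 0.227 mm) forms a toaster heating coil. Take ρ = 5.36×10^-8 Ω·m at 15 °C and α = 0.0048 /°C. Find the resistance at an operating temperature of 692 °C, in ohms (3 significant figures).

A = πr² = π(2.2700e-04 m)² = 1.619e-07 m²
R₍15°C₎ = ρL/A = (5.36×10^-8)(2.5)/(1.619e-07) = 0.8278 Ω
R = R₀(1 + αΔT) = 0.8278(1 + 0.0048×677) = 3.52 Ω

3.52 Ω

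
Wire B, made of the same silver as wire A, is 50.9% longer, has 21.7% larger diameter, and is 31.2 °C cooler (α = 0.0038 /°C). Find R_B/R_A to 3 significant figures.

0.898

R ∝ ρL/d² with ρ ∝ (1+αΔT), so R_B/R_A = (1 + 50.9/100) × (1 + 21.7/100)⁻² × (1 − 0.0038×31.2)
= 1.509 × 0.6752 × 0.8814 = 0.898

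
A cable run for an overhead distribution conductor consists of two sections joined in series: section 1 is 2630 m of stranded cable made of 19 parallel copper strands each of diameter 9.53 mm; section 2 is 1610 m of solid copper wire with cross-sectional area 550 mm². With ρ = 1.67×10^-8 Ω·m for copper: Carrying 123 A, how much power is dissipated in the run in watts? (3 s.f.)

1230 W

Section 1: A_strand = π(4.7650e-03)² = 7.133e-05 m²; R₁ = ρL/(N·A_s) = (1.67×10^-8)(2630)/(19×7.133e-05) = 0.03241 Ω
Section 2: A = 550 mm² = 5.500e-04 m²
R₂ = (1.67×10^-8)(1610)/(5.500e-04) = 0.04889 Ω
R = R₁ + R₂ = 0.08129 Ω
P = I²R = (123)² × 0.08129 = 1230 W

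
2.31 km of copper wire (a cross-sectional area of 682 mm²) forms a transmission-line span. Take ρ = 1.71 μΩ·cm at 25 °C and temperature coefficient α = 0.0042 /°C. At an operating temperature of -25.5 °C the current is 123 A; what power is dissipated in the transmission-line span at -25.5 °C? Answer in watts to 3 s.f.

ρ = 1.71 μΩ·cm = 1.71×10^-8 Ω·m
A = 682 mm² = 6.820e-04 m²
R₍25₎ = ρL/A = (1.71×10^-8)(2310)/(6.820e-04) = 0.05792 Ω
R₍-25.5₎ = R₍25₎(1 + αΔT) = 0.05792 × (1 + 0.0042×-50.5) = 0.04563 Ω
P = I²R = (123)² × 0.04563 = 690 W

690 W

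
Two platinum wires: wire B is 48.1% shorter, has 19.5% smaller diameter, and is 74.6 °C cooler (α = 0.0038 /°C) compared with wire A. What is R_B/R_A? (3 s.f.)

R ∝ ρL/d² with ρ ∝ (1+αΔT), so R_B/R_A = (1 − 48.1/100) × (1 − 19.5/100)⁻² × (1 − 0.0038×74.6)
= 0.519 × 1.543 × 0.7165 = 0.574

0.574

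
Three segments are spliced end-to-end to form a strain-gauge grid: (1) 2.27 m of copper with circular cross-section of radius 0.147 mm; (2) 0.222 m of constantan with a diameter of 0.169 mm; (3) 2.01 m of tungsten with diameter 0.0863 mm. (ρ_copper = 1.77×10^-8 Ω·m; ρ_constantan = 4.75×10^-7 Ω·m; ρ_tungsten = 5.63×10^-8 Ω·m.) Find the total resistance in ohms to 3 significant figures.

Seg 1: A = πr² = π(1.4700e-04 m)² = 6.789e-08 m²
R_1 = (1.77×10^-8)(2.27)/(6.789e-08) = 0.5919 Ω
Seg 2: A = π(d/2)² = π(8.4500e-05 m)² = 2.243e-08 m²
R_2 = (4.75×10^-7)(0.222)/(2.243e-08) = 4.701 Ω
Seg 3: A = π(d/2)² = π(4.3150e-05 m)² = 5.849e-09 m²
R_3 = (5.63×10^-8)(2.01)/(5.849e-09) = 19.35 Ω
R_total = R_1 + R_2 + R_3 = 24.6 Ω

24.6 Ω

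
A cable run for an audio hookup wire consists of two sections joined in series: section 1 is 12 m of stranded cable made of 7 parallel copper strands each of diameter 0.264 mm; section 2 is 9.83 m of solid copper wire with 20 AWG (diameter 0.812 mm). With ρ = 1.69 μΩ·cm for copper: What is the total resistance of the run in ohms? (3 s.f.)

ρ = 1.69 μΩ·cm = 1.69×10^-8 Ω·m
Section 1: A_strand = π(1.3200e-04)² = 5.474e-08 m²; R₁ = ρL/(N·A_s) = (1.69×10^-8)(12)/(7×5.474e-08) = 0.5293 Ω
Section 2: A = π(0.812/2 mm)² = π(4.0600e-04 m)² = 5.178e-07 m²
R₂ = (1.69×10^-8)(9.83)/(5.178e-07) = 0.3208 Ω
R = R₁ + R₂ = 0.850 Ω

0.850 Ω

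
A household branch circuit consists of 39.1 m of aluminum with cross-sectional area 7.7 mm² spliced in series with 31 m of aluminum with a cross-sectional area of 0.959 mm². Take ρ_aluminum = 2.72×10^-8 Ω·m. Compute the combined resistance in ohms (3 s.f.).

1.02 Ω

Segment 1: A = 7.7 mm² = 7.700e-06 m²
R₁ = ρL/A = (2.72×10^-8)(39.1)/(7.700e-06) = 0.1381 Ω
Segment 2: A = 0.959 mm² = 9.590e-07 m²
R₂ = (2.72×10^-8)(31)/(9.590e-07) = 0.8792 Ω
R = R₁ + R₂ = 1.02 Ω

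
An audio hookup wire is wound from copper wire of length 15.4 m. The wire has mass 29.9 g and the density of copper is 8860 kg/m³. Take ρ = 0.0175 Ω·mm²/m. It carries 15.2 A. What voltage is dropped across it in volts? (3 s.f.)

ρ = 0.0175 Ω·mm²/m = 1.75×10^-8 Ω·m
A = m/(density·L) = 0.0299/(8860×15.4) = 2.1914e-07 m²
R = ρL/A = (1.75×10^-8)(15.4)/(2.1914e-07) = 1.23 Ω
V = IR = 15.2 × 1.23 = 18.7 V

18.7 V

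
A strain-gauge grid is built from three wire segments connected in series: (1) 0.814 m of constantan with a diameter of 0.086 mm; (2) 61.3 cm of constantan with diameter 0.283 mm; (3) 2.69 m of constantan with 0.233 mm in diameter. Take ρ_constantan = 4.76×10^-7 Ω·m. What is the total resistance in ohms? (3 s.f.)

Seg 1: A = π(d/2)² = π(4.3000e-05 m)² = 5.809e-09 m²
R_1 = (4.76×10^-7)(0.814)/(5.809e-09) = 66.7 Ω
Seg 2: A = π(d/2)² = π(1.4150e-04 m)² = 6.290e-08 m²
R_2 = (4.76×10^-7)(0.613)/(6.290e-08) = 4.639 Ω
Seg 3: A = π(d/2)² = π(1.1650e-04 m)² = 4.264e-08 m²
R_3 = (4.76×10^-7)(2.69)/(4.264e-08) = 30.03 Ω
R_total = R_1 + R_2 + R_3 = 101 Ω

101 Ω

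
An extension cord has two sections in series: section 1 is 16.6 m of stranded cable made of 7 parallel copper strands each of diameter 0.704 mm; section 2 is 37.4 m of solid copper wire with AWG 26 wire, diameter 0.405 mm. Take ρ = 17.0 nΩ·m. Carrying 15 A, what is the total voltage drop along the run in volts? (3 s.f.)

75.6 V

ρ = 17.0 nΩ·m = 1.70×10^-8 Ω·m
Section 1: A_strand = π(3.5200e-04)² = 3.893e-07 m²; R₁ = ρL/(N·A_s) = (1.70×10^-8)(16.6)/(7×3.893e-07) = 0.1036 Ω
Section 2: A = π(0.405/2 mm)² = π(2.0250e-04 m)² = 1.288e-07 m²
R₂ = (1.70×10^-8)(37.4)/(1.288e-07) = 4.935 Ω
R = R₁ + R₂ = 5.039 Ω
V = IR = 15 × 5.039 = 75.6 V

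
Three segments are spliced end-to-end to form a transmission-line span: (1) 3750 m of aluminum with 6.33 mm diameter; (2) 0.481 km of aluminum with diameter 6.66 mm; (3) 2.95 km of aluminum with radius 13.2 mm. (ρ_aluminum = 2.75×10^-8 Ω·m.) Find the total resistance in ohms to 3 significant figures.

Seg 1: A = π(d/2)² = π(3.1650e-03 m)² = 3.147e-05 m²
R_1 = (2.75×10^-8)(3750)/(3.147e-05) = 3.277 Ω
Seg 2: A = π(d/2)² = π(3.3300e-03 m)² = 3.484e-05 m²
R_2 = (2.75×10^-8)(481)/(3.484e-05) = 0.3797 Ω
Seg 3: A = πr² = π(1.3200e-02 m)² = 5.474e-04 m²
R_3 = (2.75×10^-8)(2950)/(5.474e-04) = 0.1482 Ω
R_total = R_1 + R_2 + R_3 = 3.80 Ω

3.80 Ω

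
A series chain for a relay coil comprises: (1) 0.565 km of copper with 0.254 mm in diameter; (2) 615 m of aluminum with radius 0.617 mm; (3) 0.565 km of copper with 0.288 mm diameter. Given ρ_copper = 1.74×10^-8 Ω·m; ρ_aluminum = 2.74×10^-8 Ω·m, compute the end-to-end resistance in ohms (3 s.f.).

359 Ω

Seg 1: A = π(d/2)² = π(1.2700e-04 m)² = 5.067e-08 m²
R_1 = (1.74×10^-8)(565)/(5.067e-08) = 194 Ω
Seg 2: A = πr² = π(6.1700e-04 m)² = 1.196e-06 m²
R_2 = (2.74×10^-8)(615)/(1.196e-06) = 14.09 Ω
Seg 3: A = π(d/2)² = π(1.4400e-04 m)² = 6.514e-08 m²
R_3 = (1.74×10^-8)(565)/(6.514e-08) = 150.9 Ω
R_total = R_1 + R_2 + R_3 = 359 Ω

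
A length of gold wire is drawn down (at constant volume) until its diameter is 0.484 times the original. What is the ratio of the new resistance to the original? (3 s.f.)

Volume constant ⇒ L' = L/r² with r = 0.484. R' = ρL'/A' = ρ(L/r²)/(πr²d₀²/4) = R/r⁴.
Factor = 18.2

18.2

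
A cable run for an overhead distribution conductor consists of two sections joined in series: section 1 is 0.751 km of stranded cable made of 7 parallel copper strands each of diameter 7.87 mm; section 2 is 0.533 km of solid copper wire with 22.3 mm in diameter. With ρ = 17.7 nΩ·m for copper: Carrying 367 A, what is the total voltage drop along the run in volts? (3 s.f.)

23.2 V

ρ = 17.7 nΩ·m = 1.77×10^-8 Ω·m
Section 1: A_strand = π(3.9350e-03)² = 4.865e-05 m²; R₁ = ρL/(N·A_s) = (1.77×10^-8)(751)/(7×4.865e-05) = 0.03904 Ω
Section 2: A = π(d/2)² = π(1.1150e-02 m)² = 3.906e-04 m²
R₂ = (1.77×10^-8)(533)/(3.906e-04) = 0.02415 Ω
R = R₁ + R₂ = 0.06319 Ω
V = IR = 367 × 0.06319 = 23.2 V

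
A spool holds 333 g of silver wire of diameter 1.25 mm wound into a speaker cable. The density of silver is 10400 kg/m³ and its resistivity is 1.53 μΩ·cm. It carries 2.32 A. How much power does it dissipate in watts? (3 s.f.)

ρ = 1.53 μΩ·cm = 1.53×10^-8 Ω·m
A = π(d/2)² = π(6.2500e-04 m)² = 1.2272e-06 m²
L = m/(density·A) = 0.333/(10400×1.2272e-06) = 26.09 m
R = ρL/A = (1.53×10^-8)(26.09)/(1.2272e-06) = 0.3253 Ω
P = I²R = (2.32)² × 0.3253 = 1.75 W

1.75 W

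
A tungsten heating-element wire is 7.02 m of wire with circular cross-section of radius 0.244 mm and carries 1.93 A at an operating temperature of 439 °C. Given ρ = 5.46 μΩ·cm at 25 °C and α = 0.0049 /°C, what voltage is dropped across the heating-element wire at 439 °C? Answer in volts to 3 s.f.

ρ = 5.46 μΩ·cm = 5.46×10^-8 Ω·m
A = πr² = π(2.4400e-04 m)² = 1.870e-07 m²
R₍25₎ = ρL/A = (5.46×10^-8)(7.02)/(1.870e-07) = 2.049 Ω
R₍439₎ = R₍25₎(1 + αΔT) = 2.049 × (1 + 0.0049×414) = 6.206 Ω
V = IR = 1.93 × 6.206 = 12.0 V

12.0 V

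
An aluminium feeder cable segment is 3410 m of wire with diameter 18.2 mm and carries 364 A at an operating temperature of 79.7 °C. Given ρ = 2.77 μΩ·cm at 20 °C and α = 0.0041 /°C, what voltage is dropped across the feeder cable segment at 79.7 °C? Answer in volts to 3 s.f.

165 V

ρ = 2.77 μΩ·cm = 2.77×10^-8 Ω·m
A = π(d/2)² = π(9.1000e-03 m)² = 2.602e-04 m²
R₍20₎ = ρL/A = (2.77×10^-8)(3410)/(2.602e-04) = 0.3631 Ω
R₍79.7₎ = R₍20₎(1 + αΔT) = 0.3631 × (1 + 0.0041×59.7) = 0.452 Ω
V = IR = 364 × 0.452 = 165 V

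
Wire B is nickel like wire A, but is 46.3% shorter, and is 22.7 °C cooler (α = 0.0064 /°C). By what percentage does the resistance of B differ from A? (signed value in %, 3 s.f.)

R ∝ ρL/d² with ρ ∝ (1+αΔT), so R_B/R_A = (1 − 46.3/100) × (1 − 0.0064×22.7)
= 0.537 × 0.8547 = 0.459
(R_B − R_A)/R_A = 0.459 − 1 = -54.1%

-54.1%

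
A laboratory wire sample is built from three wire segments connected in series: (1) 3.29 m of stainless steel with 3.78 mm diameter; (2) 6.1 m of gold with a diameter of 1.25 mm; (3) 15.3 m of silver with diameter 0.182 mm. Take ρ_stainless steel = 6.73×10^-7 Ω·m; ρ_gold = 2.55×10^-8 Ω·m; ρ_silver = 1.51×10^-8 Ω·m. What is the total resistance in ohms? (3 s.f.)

9.20 Ω

Seg 1: A = π(d/2)² = π(1.8900e-03 m)² = 1.122e-05 m²
R_1 = (6.73×10^-7)(3.29)/(1.122e-05) = 0.1973 Ω
Seg 2: A = π(d/2)² = π(6.2500e-04 m)² = 1.227e-06 m²
R_2 = (2.55×10^-8)(6.1)/(1.227e-06) = 0.1268 Ω
Seg 3: A = π(d/2)² = π(9.1000e-05 m)² = 2.602e-08 m²
R_3 = (1.51×10^-8)(15.3)/(2.602e-08) = 8.88 Ω
R_total = R_1 + R_2 + R_3 = 9.20 Ω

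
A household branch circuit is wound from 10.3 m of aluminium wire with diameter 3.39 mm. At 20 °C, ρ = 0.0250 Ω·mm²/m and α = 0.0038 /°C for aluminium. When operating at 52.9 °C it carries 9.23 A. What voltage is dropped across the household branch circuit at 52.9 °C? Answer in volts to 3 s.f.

ρ = 0.0250 Ω·mm²/m = 2.50×10^-8 Ω·m
A = π(d/2)² = π(1.6950e-03 m)² = 9.026e-06 m²
R₍20₎ = ρL/A = (2.50×10^-8)(10.3)/(9.026e-06) = 0.02853 Ω
R₍52.9₎ = R₍20₎(1 + αΔT) = 0.02853 × (1 + 0.0038×32.9) = 0.0321 Ω
V = IR = 9.23 × 0.0321 = 0.296 V

0.296 V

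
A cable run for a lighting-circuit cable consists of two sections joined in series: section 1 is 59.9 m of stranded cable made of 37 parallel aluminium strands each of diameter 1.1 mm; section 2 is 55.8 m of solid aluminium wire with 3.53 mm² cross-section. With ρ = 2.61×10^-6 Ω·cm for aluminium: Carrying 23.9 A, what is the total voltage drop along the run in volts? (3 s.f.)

10.9 V

ρ = 2.61×10^-6 Ω·cm = 2.61×10^-8 Ω·m
Section 1: A_strand = π(5.5000e-04)² = 9.503e-07 m²; R₁ = ρL/(N·A_s) = (2.61×10^-8)(59.9)/(37×9.503e-07) = 0.04446 Ω
Section 2: A = 3.53 mm² = 3.530e-06 m²
R₂ = (2.61×10^-8)(55.8)/(3.530e-06) = 0.4126 Ω
R = R₁ + R₂ = 0.457 Ω
V = IR = 23.9 × 0.457 = 10.9 V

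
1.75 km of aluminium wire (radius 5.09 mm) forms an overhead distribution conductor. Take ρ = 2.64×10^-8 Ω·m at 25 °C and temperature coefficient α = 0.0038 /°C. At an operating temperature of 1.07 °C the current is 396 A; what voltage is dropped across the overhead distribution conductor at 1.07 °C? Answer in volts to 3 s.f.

A = πr² = π(5.0900e-03 m)² = 8.139e-05 m²
R₍25₎ = ρL/A = (2.64×10^-8)(1750)/(8.139e-05) = 0.5676 Ω
R₍1.07₎ = R₍25₎(1 + αΔT) = 0.5676 × (1 + 0.0038×-23.9) = 0.516 Ω
V = IR = 396 × 0.516 = 204 V

204 V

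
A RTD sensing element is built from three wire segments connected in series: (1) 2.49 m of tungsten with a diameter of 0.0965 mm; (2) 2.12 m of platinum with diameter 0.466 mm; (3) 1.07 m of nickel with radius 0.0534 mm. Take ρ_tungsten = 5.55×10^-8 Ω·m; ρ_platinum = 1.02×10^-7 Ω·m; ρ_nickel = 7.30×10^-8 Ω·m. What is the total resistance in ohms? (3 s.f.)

28.9 Ω

Seg 1: A = π(d/2)² = π(4.8250e-05 m)² = 7.314e-09 m²
R_1 = (5.55×10^-8)(2.49)/(7.314e-09) = 18.9 Ω
Seg 2: A = π(d/2)² = π(2.3300e-04 m)² = 1.706e-07 m²
R_2 = (1.02×10^-7)(2.12)/(1.706e-07) = 1.268 Ω
Seg 3: A = πr² = π(5.3400e-05 m)² = 8.958e-09 m²
R_3 = (7.30×10^-8)(1.07)/(8.958e-09) = 8.719 Ω
R_total = R_1 + R_2 + R_3 = 28.9 Ω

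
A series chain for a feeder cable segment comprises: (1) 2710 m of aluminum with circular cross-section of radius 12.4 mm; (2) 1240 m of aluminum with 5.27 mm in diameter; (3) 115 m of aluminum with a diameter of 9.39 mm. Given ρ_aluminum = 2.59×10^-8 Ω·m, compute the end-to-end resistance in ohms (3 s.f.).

1.66 Ω

Seg 1: A = πr² = π(1.2400e-02 m)² = 4.831e-04 m²
R_1 = (2.59×10^-8)(2710)/(4.831e-04) = 0.1453 Ω
Seg 2: A = π(d/2)² = π(2.6350e-03 m)² = 2.181e-05 m²
R_2 = (2.59×10^-8)(1240)/(2.181e-05) = 1.472 Ω
Seg 3: A = π(d/2)² = π(4.6950e-03 m)² = 6.925e-05 m²
R_3 = (2.59×10^-8)(115)/(6.925e-05) = 0.04301 Ω
R_total = R_1 + R_2 + R_3 = 1.66 Ω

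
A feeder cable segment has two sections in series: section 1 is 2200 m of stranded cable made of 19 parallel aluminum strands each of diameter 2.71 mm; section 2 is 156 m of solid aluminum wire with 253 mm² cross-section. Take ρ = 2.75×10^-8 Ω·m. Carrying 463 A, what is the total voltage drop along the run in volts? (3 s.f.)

263 V

Section 1: A_strand = π(1.3550e-03)² = 5.768e-06 m²; R₁ = ρL/(N·A_s) = (2.75×10^-8)(2200)/(19×5.768e-06) = 0.552 Ω
Section 2: A = 253 mm² = 2.530e-04 m²
R₂ = (2.75×10^-8)(156)/(2.530e-04) = 0.01696 Ω
R = R₁ + R₂ = 0.569 Ω
V = IR = 463 × 0.569 = 263 V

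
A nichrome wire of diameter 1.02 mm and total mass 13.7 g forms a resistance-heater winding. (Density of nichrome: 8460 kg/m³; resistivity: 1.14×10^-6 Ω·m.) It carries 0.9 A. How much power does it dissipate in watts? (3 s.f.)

A = π(d/2)² = π(5.1000e-04 m)² = 8.1713e-07 m²
L = m/(density·A) = 0.0137/(8460×8.1713e-07) = 1.982 m
R = ρL/A = (1.14×10^-6)(1.982)/(8.1713e-07) = 2.765 Ω
P = I²R = (0.9)² × 2.765 = 2.24 W

2.24 W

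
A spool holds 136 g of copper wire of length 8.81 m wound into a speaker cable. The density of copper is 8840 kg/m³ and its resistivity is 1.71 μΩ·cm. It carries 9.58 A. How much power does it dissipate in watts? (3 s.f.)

7.92 W

ρ = 1.71 μΩ·cm = 1.71×10^-8 Ω·m
A = m/(density·L) = 0.136/(8840×8.81) = 1.7463e-06 m²
R = ρL/A = (1.71×10^-8)(8.81)/(1.7463e-06) = 0.08627 Ω
P = I²R = (9.58)² × 0.08627 = 7.92 W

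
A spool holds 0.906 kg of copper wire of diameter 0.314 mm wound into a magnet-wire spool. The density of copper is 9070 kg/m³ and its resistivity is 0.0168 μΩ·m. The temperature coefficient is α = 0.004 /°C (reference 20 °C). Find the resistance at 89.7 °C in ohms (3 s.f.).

ρ = 0.0168 μΩ·m = 1.68×10^-8 Ω·m
A = π(d/2)² = π(1.5700e-04 m)² = 7.7437e-08 m²
L = m/(density·A) = 0.906/(9070×7.7437e-08) = 1290 m
R = ρL/A = (1.68×10^-8)(1290)/(7.7437e-08) = 279.9 Ω
R(89.7 °C) = 279.9 × (1 + 0.004×69.7) = 358 Ω

358 Ω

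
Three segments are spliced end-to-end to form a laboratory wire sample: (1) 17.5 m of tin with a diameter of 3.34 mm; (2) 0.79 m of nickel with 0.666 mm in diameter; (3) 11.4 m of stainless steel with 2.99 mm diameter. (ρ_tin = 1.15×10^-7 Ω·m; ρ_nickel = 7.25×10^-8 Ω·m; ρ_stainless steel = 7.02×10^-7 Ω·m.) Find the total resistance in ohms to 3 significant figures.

Seg 1: A = π(d/2)² = π(1.6700e-03 m)² = 8.762e-06 m²
R_1 = (1.15×10^-7)(17.5)/(8.762e-06) = 0.2297 Ω
Seg 2: A = π(d/2)² = π(3.3300e-04 m)² = 3.484e-07 m²
R_2 = (7.25×10^-8)(0.79)/(3.484e-07) = 0.1644 Ω
Seg 3: A = π(d/2)² = π(1.4950e-03 m)² = 7.022e-06 m²
R_3 = (7.02×10^-7)(11.4)/(7.022e-06) = 1.14 Ω
R_total = R_1 + R_2 + R_3 = 1.53 Ω

1.53 Ω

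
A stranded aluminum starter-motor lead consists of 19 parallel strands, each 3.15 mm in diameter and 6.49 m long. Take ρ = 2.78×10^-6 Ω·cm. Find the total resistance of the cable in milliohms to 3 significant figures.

ρ = 2.78×10^-6 Ω·cm = 2.78×10^-8 Ω·m
A_strand = π(1.5750e-03 m)² = 7.793e-06 m²
R_strand = ρL/A = (2.78×10^-8)(6.49)/(7.793e-06) = 0.02315 Ω
R_total = R_strand/N = 0.02315/19 = 1.22 mΩ

1.22 mΩ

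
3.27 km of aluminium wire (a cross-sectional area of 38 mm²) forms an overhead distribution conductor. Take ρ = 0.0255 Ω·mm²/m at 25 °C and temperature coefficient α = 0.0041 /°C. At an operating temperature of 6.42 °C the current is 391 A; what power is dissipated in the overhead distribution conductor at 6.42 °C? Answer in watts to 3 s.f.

3.10×10^5 W

ρ = 0.0255 Ω·mm²/m = 2.55×10^-8 Ω·m
A = 38 mm² = 3.800e-05 m²
R₍25₎ = ρL/A = (2.55×10^-8)(3270)/(3.800e-05) = 2.194 Ω
R₍6.42₎ = R₍25₎(1 + αΔT) = 2.194 × (1 + 0.0041×-18.6) = 2.027 Ω
P = I²R = (391)² × 2.027 = 3.10×10^5 W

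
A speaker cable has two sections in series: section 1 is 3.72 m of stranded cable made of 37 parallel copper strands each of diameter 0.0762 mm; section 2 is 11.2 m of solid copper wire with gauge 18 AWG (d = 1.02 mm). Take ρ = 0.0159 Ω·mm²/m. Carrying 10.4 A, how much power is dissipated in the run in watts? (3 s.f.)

ρ = 0.0159 Ω·mm²/m = 1.59×10^-8 Ω·m
Section 1: A_strand = π(3.8100e-05)² = 4.560e-09 m²; R₁ = ρL/(N·A_s) = (1.59×10^-8)(3.72)/(37×4.560e-09) = 0.3505 Ω
Section 2: A = π(1.02/2 mm)² = π(5.1000e-04 m)² = 8.171e-07 m²
R₂ = (1.59×10^-8)(11.2)/(8.171e-07) = 0.2179 Ω
R = R₁ + R₂ = 0.5685 Ω
P = I²R = (10.4)² × 0.5685 = 61.5 W

61.5 W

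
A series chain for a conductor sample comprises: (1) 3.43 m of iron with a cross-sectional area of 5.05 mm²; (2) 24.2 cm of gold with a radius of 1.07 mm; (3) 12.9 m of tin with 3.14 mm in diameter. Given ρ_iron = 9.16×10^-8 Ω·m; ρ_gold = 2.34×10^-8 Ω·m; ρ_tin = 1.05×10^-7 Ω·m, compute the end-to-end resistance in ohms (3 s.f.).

0.239 Ω

Seg 1: A = 5.05 mm² = 5.050e-06 m²
R_1 = (9.16×10^-8)(3.43)/(5.050e-06) = 0.06222 Ω
Seg 2: A = πr² = π(1.0700e-03 m)² = 3.597e-06 m²
R_2 = (2.34×10^-8)(0.242)/(3.597e-06) = 0.001574 Ω
Seg 3: A = π(d/2)² = π(1.5700e-03 m)² = 7.744e-06 m²
R_3 = (1.05×10^-7)(12.9)/(7.744e-06) = 0.1749 Ω
R_total = R_1 + R_2 + R_3 = 0.239 Ω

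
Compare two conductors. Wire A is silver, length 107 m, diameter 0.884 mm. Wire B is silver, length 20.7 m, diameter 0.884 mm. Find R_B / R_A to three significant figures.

0.193

R ∝ ρL/d², so R_B/R_A = (L_B/L_A)
= (20.7/107) = 0.193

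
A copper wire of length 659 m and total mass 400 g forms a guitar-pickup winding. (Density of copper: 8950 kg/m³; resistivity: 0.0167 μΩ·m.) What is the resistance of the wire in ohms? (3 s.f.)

ρ = 0.0167 μΩ·m = 1.67×10^-8 Ω·m
A = m/(density·L) = 0.4/(8950×659) = 6.7819e-08 m²
R = ρL/A = (1.67×10^-8)(659)/(6.7819e-08) = 162 Ω

162 Ω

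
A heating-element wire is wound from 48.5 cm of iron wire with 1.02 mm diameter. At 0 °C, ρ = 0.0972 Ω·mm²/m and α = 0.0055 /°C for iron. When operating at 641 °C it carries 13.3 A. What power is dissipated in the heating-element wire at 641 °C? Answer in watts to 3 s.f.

ρ = 0.0972 Ω·mm²/m = 9.72×10^-8 Ω·m
A = π(d/2)² = π(5.1000e-04 m)² = 8.171e-07 m²
R₍0₎ = ρL/A = (9.72×10^-8)(0.485)/(8.171e-07) = 0.05769 Ω
R₍641₎ = R₍0₎(1 + αΔT) = 0.05769 × (1 + 0.0055×641) = 0.2611 Ω
P = I²R = (13.3)² × 0.2611 = 46.2 W

46.2 W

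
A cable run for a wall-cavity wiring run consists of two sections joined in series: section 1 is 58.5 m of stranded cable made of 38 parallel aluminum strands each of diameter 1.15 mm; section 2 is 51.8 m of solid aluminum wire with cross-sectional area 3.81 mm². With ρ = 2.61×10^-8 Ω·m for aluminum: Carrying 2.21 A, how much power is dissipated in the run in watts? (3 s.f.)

Section 1: A_strand = π(5.7500e-04)² = 1.039e-06 m²; R₁ = ρL/(N·A_s) = (2.61×10^-8)(58.5)/(38×1.039e-06) = 0.03868 Ω
Section 2: A = 3.81 mm² = 3.810e-06 m²
R₂ = (2.61×10^-8)(51.8)/(3.810e-06) = 0.3549 Ω
R = R₁ + R₂ = 0.3935 Ω
P = I²R = (2.21)² × 0.3935 = 1.92 W

1.92 W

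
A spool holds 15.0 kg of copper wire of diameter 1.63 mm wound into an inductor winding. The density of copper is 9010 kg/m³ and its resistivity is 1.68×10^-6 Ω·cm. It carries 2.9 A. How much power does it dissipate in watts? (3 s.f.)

54.0 W

ρ = 1.68×10^-6 Ω·cm = 1.68×10^-8 Ω·m
A = π(d/2)² = π(8.1500e-04 m)² = 2.0867e-06 m²
L = m/(density·A) = 15/(9010×2.0867e-06) = 797.8 m
R = ρL/A = (1.68×10^-8)(797.8)/(2.0867e-06) = 6.423 Ω
P = I²R = (2.9)² × 6.423 = 54.0 W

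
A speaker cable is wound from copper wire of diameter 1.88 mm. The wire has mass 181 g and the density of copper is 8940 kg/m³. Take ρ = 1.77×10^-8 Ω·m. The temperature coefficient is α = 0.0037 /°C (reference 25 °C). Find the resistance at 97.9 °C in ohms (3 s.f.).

A = π(d/2)² = π(9.4000e-04 m)² = 2.7759e-06 m²
L = m/(density·A) = 0.181/(8940×2.7759e-06) = 7.293 m
R = ρL/A = (1.77×10^-8)(7.293)/(2.7759e-06) = 0.04651 Ω
R(97.9 °C) = 0.04651 × (1 + 0.0037×72.9) = 0.0590 Ω

0.0590 Ω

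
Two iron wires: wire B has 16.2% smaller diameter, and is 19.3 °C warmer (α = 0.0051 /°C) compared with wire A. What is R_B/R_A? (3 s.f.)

R ∝ ρL/d² with ρ ∝ (1+αΔT), so R_B/R_A = (1 − 16.2/100)⁻² × (1 + 0.0051×19.3)
= 1.424 × 1.098 = 1.56

1.56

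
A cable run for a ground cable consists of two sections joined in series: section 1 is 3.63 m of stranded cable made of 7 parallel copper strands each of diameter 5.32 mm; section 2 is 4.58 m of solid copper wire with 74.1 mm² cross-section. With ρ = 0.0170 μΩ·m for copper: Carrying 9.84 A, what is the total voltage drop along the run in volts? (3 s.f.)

ρ = 0.0170 μΩ·m = 1.70×10^-8 Ω·m
Section 1: A_strand = π(2.6600e-03)² = 2.223e-05 m²; R₁ = ρL/(N·A_s) = (1.70×10^-8)(3.63)/(7×2.223e-05) = 3.966×10^-4 Ω
Section 2: A = 74.1 mm² = 7.410e-05 m²
R₂ = (1.70×10^-8)(4.58)/(7.410e-05) = 0.001051 Ω
R = R₁ + R₂ = 0.001447 Ω
V = IR = 9.84 × 0.001447 = 0.0142 V

0.0142 V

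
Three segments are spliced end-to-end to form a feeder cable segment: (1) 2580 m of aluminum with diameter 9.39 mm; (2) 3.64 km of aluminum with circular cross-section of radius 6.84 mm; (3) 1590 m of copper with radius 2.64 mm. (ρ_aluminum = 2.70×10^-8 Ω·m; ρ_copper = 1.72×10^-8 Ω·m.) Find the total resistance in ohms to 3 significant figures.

Seg 1: A = π(d/2)² = π(4.6950e-03 m)² = 6.925e-05 m²
R_1 = (2.70×10^-8)(2580)/(6.925e-05) = 1.006 Ω
Seg 2: A = πr² = π(6.8400e-03 m)² = 1.470e-04 m²
R_2 = (2.70×10^-8)(3640)/(1.470e-04) = 0.6687 Ω
Seg 3: A = πr² = π(2.6400e-03 m)² = 2.190e-05 m²
R_3 = (1.72×10^-8)(1590)/(2.190e-05) = 1.249 Ω
R_total = R_1 + R_2 + R_3 = 2.92 Ω

2.92 Ω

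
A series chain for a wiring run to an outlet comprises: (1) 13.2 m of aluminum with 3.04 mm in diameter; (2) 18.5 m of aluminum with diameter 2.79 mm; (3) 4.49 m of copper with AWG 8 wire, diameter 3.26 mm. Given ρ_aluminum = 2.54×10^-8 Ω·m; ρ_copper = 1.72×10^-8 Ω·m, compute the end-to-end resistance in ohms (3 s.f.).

Seg 1: A = π(d/2)² = π(1.5200e-03 m)² = 7.258e-06 m²
R_1 = (2.54×10^-8)(13.2)/(7.258e-06) = 0.04619 Ω
Seg 2: A = π(d/2)² = π(1.3950e-03 m)² = 6.114e-06 m²
R_2 = (2.54×10^-8)(18.5)/(6.114e-06) = 0.07686 Ω
Seg 3: A = π(3.26/2 mm)² = π(1.6300e-03 m)² = 8.347e-06 m²
R_3 = (1.72×10^-8)(4.49)/(8.347e-06) = 0.009252 Ω
R_total = R_1 + R_2 + R_3 = 0.132 Ω

0.132 Ω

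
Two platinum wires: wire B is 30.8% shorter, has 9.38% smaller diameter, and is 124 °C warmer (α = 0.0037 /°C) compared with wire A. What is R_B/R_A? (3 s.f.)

1.23

R ∝ ρL/d² with ρ ∝ (1+αΔT), so R_B/R_A = (1 − 30.8/100) × (1 − 9.38/100)⁻² × (1 + 0.0037×124)
= 0.692 × 1.218 × 1.459 = 1.23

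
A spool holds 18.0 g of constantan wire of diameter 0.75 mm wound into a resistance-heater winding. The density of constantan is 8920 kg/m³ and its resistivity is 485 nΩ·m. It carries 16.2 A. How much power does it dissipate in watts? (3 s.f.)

ρ = 485 nΩ·m = 4.85×10^-7 Ω·m
A = π(d/2)² = π(3.7500e-04 m)² = 4.4179e-07 m²
L = m/(density·A) = 0.018/(8920×4.4179e-07) = 4.568 m
R = ρL/A = (4.85×10^-7)(4.568)/(4.4179e-07) = 5.014 Ω
P = I²R = (16.2)² × 5.014 = 1320 W

1320 W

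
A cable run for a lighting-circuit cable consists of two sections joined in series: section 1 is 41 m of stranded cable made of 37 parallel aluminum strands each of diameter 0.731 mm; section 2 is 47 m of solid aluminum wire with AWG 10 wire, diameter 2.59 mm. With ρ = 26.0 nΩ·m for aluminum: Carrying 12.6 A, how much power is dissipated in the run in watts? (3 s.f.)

ρ = 26.0 nΩ·m = 2.60×10^-8 Ω·m
Section 1: A_strand = π(3.6550e-04)² = 4.197e-07 m²; R₁ = ρL/(N·A_s) = (2.60×10^-8)(41)/(37×4.197e-07) = 0.06865 Ω
Section 2: A = π(2.59/2 mm)² = π(1.2950e-03 m)² = 5.269e-06 m²
R₂ = (2.60×10^-8)(47)/(5.269e-06) = 0.2319 Ω
R = R₁ + R₂ = 0.3006 Ω
P = I²R = (12.6)² × 0.3006 = 47.7 W

47.7 W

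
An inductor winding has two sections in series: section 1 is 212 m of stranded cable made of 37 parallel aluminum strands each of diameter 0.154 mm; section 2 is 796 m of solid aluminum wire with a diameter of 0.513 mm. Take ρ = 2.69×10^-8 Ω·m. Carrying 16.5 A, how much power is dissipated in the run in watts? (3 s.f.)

Section 1: A_strand = π(7.7000e-05)² = 1.863e-08 m²; R₁ = ρL/(N·A_s) = (2.69×10^-8)(212)/(37×1.863e-08) = 8.275 Ω
Section 2: A = π(d/2)² = π(2.5650e-04 m)² = 2.067e-07 m²
R₂ = (2.69×10^-8)(796)/(2.067e-07) = 103.6 Ω
R = R₁ + R₂ = 111.9 Ω
P = I²R = (16.5)² × 111.9 = 30500 W

30500 W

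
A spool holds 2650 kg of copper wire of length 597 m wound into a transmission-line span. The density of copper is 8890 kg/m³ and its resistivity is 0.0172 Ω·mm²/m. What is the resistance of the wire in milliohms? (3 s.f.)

ρ = 0.0172 Ω·mm²/m = 1.72×10^-8 Ω·m
A = m/(density·L) = 2650/(8890×597) = 4.9931e-04 m²
R = ρL/A = (1.72×10^-8)(597)/(4.9931e-04) = 20.6 mΩ

20.6 mΩ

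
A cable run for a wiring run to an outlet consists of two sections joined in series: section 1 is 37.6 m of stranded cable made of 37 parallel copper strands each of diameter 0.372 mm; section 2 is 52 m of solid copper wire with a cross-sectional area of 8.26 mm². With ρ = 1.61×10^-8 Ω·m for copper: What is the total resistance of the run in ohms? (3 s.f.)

Section 1: A_strand = π(1.8600e-04)² = 1.087e-07 m²; R₁ = ρL/(N·A_s) = (1.61×10^-8)(37.6)/(37×1.087e-07) = 0.1505 Ω
Section 2: A = 8.26 mm² = 8.260e-06 m²
R₂ = (1.61×10^-8)(52)/(8.260e-06) = 0.1014 Ω
R = R₁ + R₂ = 0.252 Ω

0.252 Ω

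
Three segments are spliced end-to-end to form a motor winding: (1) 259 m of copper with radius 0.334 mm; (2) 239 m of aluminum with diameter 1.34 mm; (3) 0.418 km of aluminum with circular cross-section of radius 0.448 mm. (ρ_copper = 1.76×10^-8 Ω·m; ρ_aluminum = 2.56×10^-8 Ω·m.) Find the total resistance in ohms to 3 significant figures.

34.3 Ω

Seg 1: A = πr² = π(3.3400e-04 m)² = 3.505e-07 m²
R_1 = (1.76×10^-8)(259)/(3.505e-07) = 13.01 Ω
Seg 2: A = π(d/2)² = π(6.7000e-04 m)² = 1.410e-06 m²
R_2 = (2.56×10^-8)(239)/(1.410e-06) = 4.338 Ω
Seg 3: A = πr² = π(4.4800e-04 m)² = 6.305e-07 m²
R_3 = (2.56×10^-8)(418)/(6.305e-07) = 16.97 Ω
R_total = R_1 + R_2 + R_3 = 34.3 Ω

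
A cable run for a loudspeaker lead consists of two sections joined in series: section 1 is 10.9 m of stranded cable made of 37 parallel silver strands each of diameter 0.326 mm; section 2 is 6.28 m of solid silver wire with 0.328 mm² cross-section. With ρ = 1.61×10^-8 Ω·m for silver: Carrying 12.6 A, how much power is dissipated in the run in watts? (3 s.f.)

Section 1: A_strand = π(1.6300e-04)² = 8.347e-08 m²; R₁ = ρL/(N·A_s) = (1.61×10^-8)(10.9)/(37×8.347e-08) = 0.05682 Ω
Section 2: A = 0.328 mm² = 3.280e-07 m²
R₂ = (1.61×10^-8)(6.28)/(3.280e-07) = 0.3083 Ω
R = R₁ + R₂ = 0.3651 Ω
P = I²R = (12.6)² × 0.3651 = 58.0 W

58.0 W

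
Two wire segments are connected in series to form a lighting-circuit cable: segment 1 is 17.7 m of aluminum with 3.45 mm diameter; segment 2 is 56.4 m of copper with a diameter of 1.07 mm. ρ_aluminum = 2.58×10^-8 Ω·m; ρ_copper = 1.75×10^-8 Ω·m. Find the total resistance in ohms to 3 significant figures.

Segment 1: A = π(d/2)² = π(1.7250e-03 m)² = 9.348e-06 m²
R₁ = ρL/A = (2.58×10^-8)(17.7)/(9.348e-06) = 0.04885 Ω
Segment 2: A = π(d/2)² = π(5.3500e-04 m)² = 8.992e-07 m²
R₂ = (1.75×10^-8)(56.4)/(8.992e-07) = 1.098 Ω
R = R₁ + R₂ = 1.15 Ω

1.15 Ω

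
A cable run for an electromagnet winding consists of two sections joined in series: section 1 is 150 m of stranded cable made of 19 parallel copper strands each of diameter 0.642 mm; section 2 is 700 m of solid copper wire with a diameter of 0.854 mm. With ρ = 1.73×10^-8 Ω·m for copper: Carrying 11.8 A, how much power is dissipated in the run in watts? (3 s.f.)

Section 1: A_strand = π(3.2100e-04)² = 3.237e-07 m²; R₁ = ρL/(N·A_s) = (1.73×10^-8)(150)/(19×3.237e-07) = 0.4219 Ω
Section 2: A = π(d/2)² = π(4.2700e-04 m)² = 5.728e-07 m²
R₂ = (1.73×10^-8)(700)/(5.728e-07) = 21.14 Ω
R = R₁ + R₂ = 21.56 Ω
P = I²R = (11.8)² × 21.56 = 3000 W

3000 W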